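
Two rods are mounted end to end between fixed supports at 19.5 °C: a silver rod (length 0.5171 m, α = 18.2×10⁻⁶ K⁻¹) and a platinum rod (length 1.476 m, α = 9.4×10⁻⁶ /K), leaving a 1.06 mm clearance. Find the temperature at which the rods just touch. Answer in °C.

Gap closes when ΔL₁ + ΔL₂ = 1.06 mm = 1.06×10⁻³ m
(α₁L₁ + α₂L₂)ΔT = g
α₁L₁ + α₂L₂ = 18.2×10⁻⁶×0.5171 + 9.4×10⁻⁶×1.476 = 2.328562×10⁻⁵ m/K
ΔT = 1.06×10⁻³ / 2.328562×10⁻⁵ = 45.522 K
T = 19.5 + 45.522 = 65.022 °C

T = 65.0 °C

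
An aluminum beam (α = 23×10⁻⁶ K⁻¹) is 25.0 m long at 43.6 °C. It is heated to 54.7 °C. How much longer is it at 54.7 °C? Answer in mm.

ΔL = 6.38 mm

|ΔT| = |54.7 − 43.6| = 11.1 K
ΔL = αL₀ΔT = (23×10⁻⁶)(25.0)(11.1) = 6.38×10⁻³ m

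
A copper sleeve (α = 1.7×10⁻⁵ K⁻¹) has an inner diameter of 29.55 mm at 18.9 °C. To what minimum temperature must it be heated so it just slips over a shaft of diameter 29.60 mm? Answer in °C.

T = 118 °C

Required Δd = 29.60 − 29.55 = 0.05 mm
Δd = αd₀ΔT ⇒ ΔT = Δd/(αd₀) = 0.05 / (1.7×10⁻⁵ × 29.55) = 99.53 K
T_min = 18.9 + 99.53 = 118.43 °C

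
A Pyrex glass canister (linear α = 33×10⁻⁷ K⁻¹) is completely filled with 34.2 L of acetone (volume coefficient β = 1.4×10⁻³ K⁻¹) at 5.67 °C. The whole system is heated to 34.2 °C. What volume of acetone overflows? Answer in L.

The canister also expands: β_container ≈ 3α = 9.9×10⁻⁶ /K
Net overflow = V₀(β_liq − 3α_cont)ΔT
β − 3α = 1.40×10⁻³ − 9.9×10⁻⁶ = 1.3901×10⁻³ /K; ΔT = 28.53 K
ΔV = 34.2 × 1.3901×10⁻³ × 28.53 = 1.36 L

1.36 L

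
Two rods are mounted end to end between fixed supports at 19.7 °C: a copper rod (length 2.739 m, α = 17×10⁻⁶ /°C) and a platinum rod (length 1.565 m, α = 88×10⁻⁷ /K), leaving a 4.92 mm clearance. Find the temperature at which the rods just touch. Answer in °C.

α₁L₁ = 4.6563×10⁻⁵ m/K, α₂L₂ = 1.3772×10⁻⁵ m/K → total 6.0335×10⁻⁵ m/K
ΔT = g/(α₁L₁+α₂L₂) = 4.92×10⁻³ / 6.0335×10⁻⁵ = 81.54 K
T = 19.7 + 81.54 = 101.24 °C

T = 101 °C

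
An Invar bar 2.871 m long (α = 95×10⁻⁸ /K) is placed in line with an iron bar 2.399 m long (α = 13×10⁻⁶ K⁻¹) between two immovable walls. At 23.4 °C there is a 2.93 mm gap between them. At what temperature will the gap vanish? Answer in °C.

T = 110 °C

α₁L₁ = 2.72745×10⁻⁶ m/K, α₂L₂ = 3.1187×10⁻⁵ m/K → total 3.391445×10⁻⁵ m/K
ΔT = g/(α₁L₁+α₂L₂) = 2.93×10⁻³ / 3.391445×10⁻⁵ = 86.39 K
T = 23.4 + 86.39 = 109.79 °C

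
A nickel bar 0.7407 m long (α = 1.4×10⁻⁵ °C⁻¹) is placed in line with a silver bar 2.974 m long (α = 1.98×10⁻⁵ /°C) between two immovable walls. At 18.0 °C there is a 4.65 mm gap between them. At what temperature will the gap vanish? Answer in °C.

T = 85.1 °C

α₁L₁ = 1.03698×10⁻⁵ m/K, α₂L₂ = 5.88852×10⁻⁵ m/K → total 6.9255×10⁻⁵ m/K
ΔT = g/(α₁L₁+α₂L₂) = 4.65×10⁻³ / 6.9255×10⁻⁵ = 67.143 K
T = 18.0 + 67.143 = 85.143 °C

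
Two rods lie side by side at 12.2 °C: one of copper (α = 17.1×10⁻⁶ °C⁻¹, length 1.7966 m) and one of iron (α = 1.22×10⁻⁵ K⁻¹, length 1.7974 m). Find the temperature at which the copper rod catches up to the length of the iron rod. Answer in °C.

T = 103.2 °C

L₁(1 + α₁ΔT) = L₂(1 + α₂ΔT) ⇒ ΔT = (L₂ − L₁)/(α₁L₁ − α₂L₂)
L₂ − L₁ = 1.7974 − 1.7966 = 8.00×10⁻⁴ m
α₁L₁ − α₂L₂ = 17.1×10⁻⁶×1.7966 − 1.22×10⁻⁵×1.7974 = 8.79358×10⁻⁶ m/K
ΔT = 8.00×10⁻⁴ / 8.79358×10⁻⁶ = 90.975 K
T = 12.2 + 90.975 = 103.175 °C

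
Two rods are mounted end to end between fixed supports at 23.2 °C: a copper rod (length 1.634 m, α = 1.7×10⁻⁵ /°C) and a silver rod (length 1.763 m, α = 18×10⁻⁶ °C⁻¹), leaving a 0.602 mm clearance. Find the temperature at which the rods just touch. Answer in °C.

α₁L₁ = 2.7778×10⁻⁵ m/K, α₂L₂ = 3.1734×10⁻⁵ m/K → total 5.9512×10⁻⁵ m/K
ΔT = g/(α₁L₁+α₂L₂) = 6.02×10⁻⁴ / 5.9512×10⁻⁵ = 10.116 K
T = 23.2 + 10.116 = 33.316 °C

T = 33.3 °C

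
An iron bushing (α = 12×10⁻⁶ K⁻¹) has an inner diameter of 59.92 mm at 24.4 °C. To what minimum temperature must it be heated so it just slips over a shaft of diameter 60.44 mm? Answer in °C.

Required Δd = 60.44 − 59.92 = 0.52 mm
Δd = αd₀ΔT ⇒ ΔT = Δd/(αd₀) = 0.52 / (12×10⁻⁶ × 59.92) = 723.19 K
T_min = 24.4 + 723.19 = 747.59 °C

T = 748 °C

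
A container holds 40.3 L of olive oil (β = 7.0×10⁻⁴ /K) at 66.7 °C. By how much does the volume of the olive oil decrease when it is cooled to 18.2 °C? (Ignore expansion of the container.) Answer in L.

ΔV = 1.37 L

|ΔT| = |18.2 − 66.7| = 48.5 K
ΔV = βV₀ΔT = (7.0×10⁻⁴)(40.3)(48.5) = 1.37 L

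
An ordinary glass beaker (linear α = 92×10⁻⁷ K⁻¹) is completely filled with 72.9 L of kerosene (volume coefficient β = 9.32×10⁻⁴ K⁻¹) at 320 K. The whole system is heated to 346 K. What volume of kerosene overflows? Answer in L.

1.71 L

The beaker also expands: β_container ≈ 3α = 2.76×10⁻⁵ /K
Net overflow = V₀(β_liq − 3α_cont)ΔT
β − 3α = 9.32×10⁻⁴ − 2.76×10⁻⁵ = 9.044×10⁻⁴ /K; ΔT = 26 K
ΔV = 72.9 × 9.044×10⁻⁴ × 26 = 1.71 L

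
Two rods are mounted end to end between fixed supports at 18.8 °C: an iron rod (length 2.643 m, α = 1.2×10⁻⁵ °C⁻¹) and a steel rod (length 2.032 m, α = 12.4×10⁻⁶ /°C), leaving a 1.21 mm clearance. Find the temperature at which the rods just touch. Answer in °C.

T = 40.1 °C

α₁L₁ = 3.1716×10⁻⁵ m/K, α₂L₂ = 2.51968×10⁻⁵ m/K → total 5.69128×10⁻⁵ m/K
ΔT = g/(α₁L₁+α₂L₂) = 1.21×10⁻³ / 5.69128×10⁻⁵ = 21.261 K
T = 18.8 + 21.261 = 40.061 °C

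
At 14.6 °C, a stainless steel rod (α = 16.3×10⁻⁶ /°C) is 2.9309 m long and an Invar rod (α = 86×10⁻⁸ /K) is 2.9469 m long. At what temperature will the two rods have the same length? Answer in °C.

T = 368.3 °C

L₁(1 + α₁ΔT) = L₂(1 + α₂ΔT) ⇒ ΔT = (L₂ − L₁)/(α₁L₁ − α₂L₂)
L₂ − L₁ = 2.9469 − 2.9309 = 1.60×10⁻² m
α₁L₁ − α₂L₂ = 16.3×10⁻⁶×2.9309 − 86×10⁻⁸×2.9469 = 4.5239336×10⁻⁵ m/K
ΔT = 1.60×10⁻² / 4.5239336×10⁻⁵ = 353.675 K
T = 14.6 + 353.675 = 368.275 °C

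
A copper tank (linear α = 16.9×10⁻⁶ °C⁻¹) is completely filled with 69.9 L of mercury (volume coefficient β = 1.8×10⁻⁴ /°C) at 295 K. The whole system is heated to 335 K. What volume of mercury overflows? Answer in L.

The tank also expands: β_container ≈ 3α = 5.07×10⁻⁵ /K
Net overflow = V₀(β_liq − 3α_cont)ΔT
β − 3α = 1.80×10⁻⁴ − 5.07×10⁻⁵ = 1.293×10⁻⁴ /K; ΔT = 40 K
ΔV = 69.9 × 1.293×10⁻⁴ × 40 = 0.362 L

0.362 L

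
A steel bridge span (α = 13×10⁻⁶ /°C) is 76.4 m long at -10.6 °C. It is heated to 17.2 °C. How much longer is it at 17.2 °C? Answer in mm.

|ΔT| = |17.2 − (-10.6)| = 27.8 K
ΔL = αL₀ΔT = (13×10⁻⁶)(76.4)(27.8) = 2.76×10⁻² m

ΔL = 27.6 mm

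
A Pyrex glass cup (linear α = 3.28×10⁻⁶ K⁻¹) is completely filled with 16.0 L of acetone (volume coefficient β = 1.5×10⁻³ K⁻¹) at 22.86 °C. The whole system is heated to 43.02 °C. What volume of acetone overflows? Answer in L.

0.481 L

The cup also expands: β_container ≈ 3α = 9.84×10⁻⁶ /K
Net overflow = V₀(β_liq − 3α_cont)ΔT
β − 3α = 1.50×10⁻³ − 9.84×10⁻⁶ = 1.49016×10⁻³ /K; ΔT = 20.16 K
ΔV = 16.0 × 1.49016×10⁻³ × 20.16 = 0.481 L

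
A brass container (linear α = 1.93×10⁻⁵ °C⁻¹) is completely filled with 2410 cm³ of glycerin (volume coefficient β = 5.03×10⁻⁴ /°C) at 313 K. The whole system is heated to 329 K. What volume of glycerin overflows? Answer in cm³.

17.2 cm³

The container also expands: β_container ≈ 3α = 5.79×10⁻⁵ /K
Net overflow = V₀(β_liq − 3α_cont)ΔT
β − 3α = 5.03×10⁻⁴ − 5.79×10⁻⁵ = 4.451×10⁻⁴ /K; ΔT = 16 K
ΔV = 2410 × 4.451×10⁻⁴ × 16 = 17.2 cm³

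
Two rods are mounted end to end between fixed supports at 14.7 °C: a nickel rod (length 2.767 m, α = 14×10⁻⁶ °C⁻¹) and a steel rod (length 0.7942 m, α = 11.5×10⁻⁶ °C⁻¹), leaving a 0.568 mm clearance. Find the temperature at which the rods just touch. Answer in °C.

α₁L₁ = 3.8738×10⁻⁵ m/K, α₂L₂ = 9.1333×10⁻⁶ m/K → total 4.78713×10⁻⁵ m/K
ΔT = g/(α₁L₁+α₂L₂) = 5.68×10⁻⁴ / 4.78713×10⁻⁵ = 11.865 K
T = 14.7 + 11.865 = 26.565 °C

T = 26.6 °C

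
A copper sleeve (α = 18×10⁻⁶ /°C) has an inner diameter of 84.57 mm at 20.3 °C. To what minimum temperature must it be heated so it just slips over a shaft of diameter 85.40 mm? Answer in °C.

Required Δd = 85.40 − 84.57 = 0.83 mm
Δd = αd₀ΔT ⇒ ΔT = Δd/(αd₀) = 0.83 / (18×10⁻⁶ × 84.57) = 545.24 K
T_min = 20.3 + 545.24 = 565.54 °C

T = 566 °C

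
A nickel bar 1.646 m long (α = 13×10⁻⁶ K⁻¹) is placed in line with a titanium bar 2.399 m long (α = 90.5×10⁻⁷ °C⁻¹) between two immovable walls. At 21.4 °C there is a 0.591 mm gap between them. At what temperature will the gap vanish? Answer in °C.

T = 35.1 °C

Gap closes when ΔL₁ + ΔL₂ = 0.591 mm = 5.91×10⁻⁴ m
(α₁L₁ + α₂L₂)ΔT = g
α₁L₁ + α₂L₂ = 13×10⁻⁶×1.646 + 90.5×10⁻⁷×2.399 = 4.310895×10⁻⁵ m/K
ΔT = 5.91×10⁻⁴ / 4.310895×10⁻⁵ = 13.709 K
T = 21.4 + 13.709 = 35.109 °C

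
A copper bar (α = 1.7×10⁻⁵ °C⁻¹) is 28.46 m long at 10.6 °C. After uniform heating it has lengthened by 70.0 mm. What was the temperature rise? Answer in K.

ΔT = 145 K

ΔL = αL₀ΔT ⇒ ΔT = ΔL / (αL₀)
ΔT = 70.0×10⁻³ m / (1.7×10⁻⁵ × 28.46 m) = 144.68 K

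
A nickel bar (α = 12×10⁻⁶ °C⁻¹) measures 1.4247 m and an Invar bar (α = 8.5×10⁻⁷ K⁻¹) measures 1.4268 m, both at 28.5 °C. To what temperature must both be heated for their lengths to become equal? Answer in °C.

L₁(1 + α₁ΔT) = L₂(1 + α₂ΔT) ⇒ ΔT = (L₂ − L₁)/(α₁L₁ − α₂L₂)
L₂ − L₁ = 1.4268 − 1.4247 = 2.10×10⁻³ m
α₁L₁ − α₂L₂ = 12×10⁻⁶×1.4247 − 8.5×10⁻⁷×1.4268 = 1.588362×10⁻⁵ m/K
ΔT = 2.10×10⁻³ / 1.588362×10⁻⁵ = 132.212 K
T = 28.5 + 132.212 = 160.712 °C

T = 160.7 °C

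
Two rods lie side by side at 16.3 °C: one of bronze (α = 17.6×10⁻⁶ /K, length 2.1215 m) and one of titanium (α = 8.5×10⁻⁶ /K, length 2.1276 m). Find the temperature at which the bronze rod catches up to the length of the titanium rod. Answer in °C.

T = 333.1 °C

L₁(1 + α₁ΔT) = L₂(1 + α₂ΔT) ⇒ ΔT = (L₂ − L₁)/(α₁L₁ − α₂L₂)
L₂ − L₁ = 2.1276 − 2.1215 = 6.10×10⁻³ m
α₁L₁ − α₂L₂ = 17.6×10⁻⁶×2.1215 − 8.5×10⁻⁶×2.1276 = 1.92538×10⁻⁵ m/K
ΔT = 6.10×10⁻³ / 1.92538×10⁻⁵ = 316.821 K
T = 16.3 + 316.821 = 333.121 °C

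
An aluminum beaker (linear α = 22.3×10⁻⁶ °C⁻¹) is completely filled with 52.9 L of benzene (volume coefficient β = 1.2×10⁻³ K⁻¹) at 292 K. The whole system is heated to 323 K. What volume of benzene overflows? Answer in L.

1.86 L

The beaker also expands: β_container ≈ 3α = 6.69×10⁻⁵ /K
Net overflow = V₀(β_liq − 3α_cont)ΔT
β − 3α = 1.20×10⁻³ − 6.69×10⁻⁵ = 1.1331×10⁻³ /K; ΔT = 31 K
ΔV = 52.9 × 1.1331×10⁻³ × 31 = 1.86 L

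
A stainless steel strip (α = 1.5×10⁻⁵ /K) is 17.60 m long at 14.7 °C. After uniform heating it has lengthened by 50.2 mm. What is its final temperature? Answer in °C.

T = 205 °C

ΔL = αL₀ΔT ⇒ ΔT = ΔL / (αL₀)
ΔT = 50.2×10⁻³ m / (1.5×10⁻⁵ × 17.60 m) = 190.15 K
T = 14.7 + 190.15 = 204.85 °C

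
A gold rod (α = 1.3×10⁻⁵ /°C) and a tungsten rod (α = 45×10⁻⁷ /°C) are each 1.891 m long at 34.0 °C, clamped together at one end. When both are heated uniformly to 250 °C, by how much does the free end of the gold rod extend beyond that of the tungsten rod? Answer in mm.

ΔT = 216.0 K
gold: ΔL = 1.3×10⁻⁵ × 1.891 m × 216.0 = 5.3099×10⁻³ m = 5.3099 mm
tungsten: ΔL = 45×10⁻⁷ × 1.891 m × 216.0 = 1.8381×10⁻³ m = 1.8381 mm
difference = 5.3099 − 1.8381 = 3.4718 mm

3.47 mm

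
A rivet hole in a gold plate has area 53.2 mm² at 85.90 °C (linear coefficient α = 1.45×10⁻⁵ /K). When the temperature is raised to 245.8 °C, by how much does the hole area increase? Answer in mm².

Area coefficient ≈ 2α; |ΔT| = 159.90 K
ΔA = 2αA₀ΔT = 2(1.45×10⁻⁵)(53.2)(159.90) = 0.247 mm²

ΔA = 0.247 mm²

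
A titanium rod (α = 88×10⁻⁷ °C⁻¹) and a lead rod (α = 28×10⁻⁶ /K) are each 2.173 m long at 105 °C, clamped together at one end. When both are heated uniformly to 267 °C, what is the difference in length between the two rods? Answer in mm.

6.76 mm

ΔT = 162 K
titanium: ΔL = 88×10⁻⁷ × 2.173 m × 162 = 3.0978×10⁻³ m = 3.0978 mm
lead: ΔL = 28×10⁻⁶ × 2.173 m × 162 = 9.8567×10⁻³ m = 9.8567 mm
difference = 9.8567 − 3.0978 = 6.7589 mm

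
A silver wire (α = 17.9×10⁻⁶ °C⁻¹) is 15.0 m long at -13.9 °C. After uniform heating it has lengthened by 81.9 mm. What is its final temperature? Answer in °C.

ΔL = αL₀ΔT ⇒ ΔT = ΔL / (αL₀)
ΔT = 81.9×10⁻³ m / (17.9×10⁻⁶ × 15.0 m) = 305.03 K
T = -13.9 + 305.03 = 291.13 °C

T = 291 °C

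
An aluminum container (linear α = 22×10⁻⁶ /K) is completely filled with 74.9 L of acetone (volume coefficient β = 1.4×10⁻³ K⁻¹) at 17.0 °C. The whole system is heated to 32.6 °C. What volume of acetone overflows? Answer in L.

The container also expands: β_container ≈ 3α = 6.6×10⁻⁵ /K
Net overflow = V₀(β_liq − 3α_cont)ΔT
β − 3α = 1.40×10⁻³ − 6.6×10⁻⁵ = 1.334×10⁻³ /K; ΔT = 15.6 K
ΔV = 74.9 × 1.334×10⁻³ × 15.6 = 1.56 L

1.56 L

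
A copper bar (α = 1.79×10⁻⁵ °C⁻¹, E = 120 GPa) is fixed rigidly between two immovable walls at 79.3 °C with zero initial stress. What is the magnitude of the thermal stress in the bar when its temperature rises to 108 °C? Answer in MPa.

σ = 61.6 MPa

Fully constrained: the free strain ε = αΔT is blocked, so σ = Eε = EαΔT.
|ΔT| = 28.7 K
σ = 120×10⁹ × 1.79×10⁻⁵ × 28.7 = 6.16×10⁷ Pa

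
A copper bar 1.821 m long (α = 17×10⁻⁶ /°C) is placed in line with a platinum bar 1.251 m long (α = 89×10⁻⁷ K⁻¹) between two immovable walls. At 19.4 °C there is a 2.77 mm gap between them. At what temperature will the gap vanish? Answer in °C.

α₁L₁ = 3.0957×10⁻⁵ m/K, α₂L₂ = 1.11339×10⁻⁵ m/K → total 4.20909×10⁻⁵ m/K
ΔT = g/(α₁L₁+α₂L₂) = 2.77×10⁻³ / 4.20909×10⁻⁵ = 65.810 K
T = 19.4 + 65.810 = 85.210 °C

T = 85.2 °C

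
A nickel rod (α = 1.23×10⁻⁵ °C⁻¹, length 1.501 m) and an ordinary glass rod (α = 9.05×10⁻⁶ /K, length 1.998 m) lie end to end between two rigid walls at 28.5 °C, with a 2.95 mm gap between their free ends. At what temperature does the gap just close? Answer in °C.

α₁L₁ = 1.84623×10⁻⁵ m/K, α₂L₂ = 1.80819×10⁻⁵ m/K → total 3.65442×10⁻⁵ m/K
ΔT = g/(α₁L₁+α₂L₂) = 2.95×10⁻³ / 3.65442×10⁻⁵ = 80.72 K
T = 28.5 + 80.72 = 109.22 °C

T = 109 °C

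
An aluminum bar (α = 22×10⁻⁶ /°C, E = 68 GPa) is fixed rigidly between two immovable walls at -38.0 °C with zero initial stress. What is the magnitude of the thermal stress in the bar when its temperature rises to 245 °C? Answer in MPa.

σ = 423 MPa

Fully constrained: the free strain ε = αΔT is blocked, so σ = Eε = EαΔT.
|ΔT| = 283.0 K
σ = 68.0×10⁹ × 22×10⁻⁶ × 283.0 = 4.23×10⁸ Pa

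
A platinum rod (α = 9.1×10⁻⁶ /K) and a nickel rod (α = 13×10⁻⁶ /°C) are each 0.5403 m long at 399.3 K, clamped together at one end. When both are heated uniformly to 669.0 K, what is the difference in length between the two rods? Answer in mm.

0.568 mm

ΔT = 269.7 K
platinum: ΔL = 9.1×10⁻⁶ × 0.5403 m × 269.7 = 1.3260×10⁻³ m = 1.3260 mm
nickel: ΔL = 13×10⁻⁶ × 0.5403 m × 269.7 = 1.8943×10⁻³ m = 1.8943 mm
difference = 1.8943 − 1.3260 = 0.5683 mm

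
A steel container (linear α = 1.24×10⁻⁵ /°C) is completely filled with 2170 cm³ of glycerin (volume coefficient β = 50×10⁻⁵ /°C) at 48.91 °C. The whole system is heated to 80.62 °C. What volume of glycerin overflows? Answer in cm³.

31.8 cm³

The container also expands: β_container ≈ 3α = 3.72×10⁻⁵ /K
Net overflow = V₀(β_liq − 3α_cont)ΔT
β − 3α = 5.00×10⁻⁴ − 3.72×10⁻⁵ = 4.628×10⁻⁴ /K; ΔT = 31.71 K
ΔV = 2170 × 4.628×10⁻⁴ × 31.71 = 31.8 cm³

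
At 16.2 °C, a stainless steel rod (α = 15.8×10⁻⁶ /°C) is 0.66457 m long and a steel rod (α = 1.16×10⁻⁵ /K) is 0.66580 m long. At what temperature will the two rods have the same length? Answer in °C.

Equal length when α₁L₁ΔT − α₂L₂ΔT = L₂ − L₁ = 1.23×10⁻³ m
α₁L₁ = 1.0500206×10⁻⁵, α₂L₂ = 7.72328×10⁻⁶ → Δ(αL) = 2.776926×10⁻⁶ m/K
ΔT = 1.23×10⁻³ / 2.776926×10⁻⁶ = 442.936 K, so T = 16.2 + 442.936 = 459.136 °C

T = 459.1 °C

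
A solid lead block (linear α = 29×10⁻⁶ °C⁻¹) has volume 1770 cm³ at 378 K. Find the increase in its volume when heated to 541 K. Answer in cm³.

Isotropic solid: β ≈ 3α = 8.7×10⁻⁵ /K; ΔT = 163 K
ΔV = 3αV₀ΔT = 3(29×10⁻⁶)(1770)(163) = 25.1 cm³

ΔV = 25.1 cm³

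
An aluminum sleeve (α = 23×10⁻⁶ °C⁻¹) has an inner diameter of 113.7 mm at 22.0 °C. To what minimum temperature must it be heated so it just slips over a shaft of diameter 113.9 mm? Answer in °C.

Required Δd = 113.9 − 113.7 = 0.2 mm
Δd = αd₀ΔT ⇒ ΔT = Δd/(αd₀) = 0.2 / (23×10⁻⁶ × 113.7) = 76.479 K
T_min = 22.0 + 76.479 = 98.479 °C

T = 98.5 °C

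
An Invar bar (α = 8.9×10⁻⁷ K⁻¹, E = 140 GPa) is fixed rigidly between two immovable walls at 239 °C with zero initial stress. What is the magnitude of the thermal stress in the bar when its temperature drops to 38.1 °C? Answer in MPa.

Fully constrained: the free strain ε = αΔT is blocked, so σ = Eε = EαΔT.
|ΔT| = 200.9 K
σ = 140×10⁹ × 8.9×10⁻⁷ × 200.9 = 2.50×10⁷ Pa

σ = 25.0 MPa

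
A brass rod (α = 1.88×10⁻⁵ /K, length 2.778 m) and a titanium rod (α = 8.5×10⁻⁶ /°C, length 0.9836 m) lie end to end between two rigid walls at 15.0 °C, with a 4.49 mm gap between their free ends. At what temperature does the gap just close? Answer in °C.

T = 89.1 °C

α₁L₁ = 5.22264×10⁻⁵ m/K, α₂L₂ = 8.3606×10⁻⁶ m/K → total 6.0587×10⁻⁵ m/K
ΔT = g/(α₁L₁+α₂L₂) = 4.49×10⁻³ / 6.0587×10⁻⁵ = 74.108 K
T = 15.0 + 74.108 = 89.108 °C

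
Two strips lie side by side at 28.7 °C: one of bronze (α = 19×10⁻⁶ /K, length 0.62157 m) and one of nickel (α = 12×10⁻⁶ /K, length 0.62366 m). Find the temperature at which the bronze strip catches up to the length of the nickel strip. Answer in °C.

T = 511.8 °C

L₁(1 + α₁ΔT) = L₂(1 + α₂ΔT) ⇒ ΔT = (L₂ − L₁)/(α₁L₁ − α₂L₂)
L₂ − L₁ = 0.62366 − 0.62157 = 2.09×10⁻³ m
α₁L₁ − α₂L₂ = 19×10⁻⁶×0.62157 − 12×10⁻⁶×0.62366 = 4.32591×10⁻⁶ m/K
ΔT = 2.09×10⁻³ / 4.32591×10⁻⁶ = 483.135 K
T = 28.7 + 483.135 = 511.835 °C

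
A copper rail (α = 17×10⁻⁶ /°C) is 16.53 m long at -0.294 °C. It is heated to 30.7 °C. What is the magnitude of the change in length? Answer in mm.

|ΔT| = |30.7 − (-0.294)| = 30.994 K
ΔL = αL₀ΔT = (17×10⁻⁶)(16.53)(30.994) = 8.71×10⁻³ m

ΔL = 8.71 mm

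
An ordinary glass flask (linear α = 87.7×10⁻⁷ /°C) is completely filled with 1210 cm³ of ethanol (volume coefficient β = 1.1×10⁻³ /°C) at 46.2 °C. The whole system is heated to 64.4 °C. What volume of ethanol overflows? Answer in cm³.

23.6 cm³

The flask also expands: β_container ≈ 3α = 2.631×10⁻⁵ /K
Net overflow = V₀(β_liq − 3α_cont)ΔT
β − 3α = 1.10×10⁻³ − 2.631×10⁻⁵ = 1.07369×10⁻³ /K; ΔT = 18.2 K
ΔV = 1210 × 1.07369×10⁻³ × 18.2 = 23.6 cm³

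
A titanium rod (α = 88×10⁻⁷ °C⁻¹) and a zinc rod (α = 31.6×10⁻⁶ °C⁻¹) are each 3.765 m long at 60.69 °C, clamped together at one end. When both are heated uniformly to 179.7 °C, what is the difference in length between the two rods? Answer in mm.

ΔT = 119.01 K
titanium: ΔL = 88×10⁻⁷ × 3.765 m × 119.01 = 3.9430×10⁻³ m = 3.9430 mm
zinc: ΔL = 31.6×10⁻⁶ × 3.765 m × 119.01 = 1.4159×10⁻² m = 14.159 mm
difference = 14.159 − 3.9430 = 10.216 mm

10.2 mm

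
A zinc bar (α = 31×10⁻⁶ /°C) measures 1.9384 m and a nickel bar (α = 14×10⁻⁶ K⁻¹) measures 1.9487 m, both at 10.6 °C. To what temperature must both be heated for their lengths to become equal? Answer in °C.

T = 324.5 °C

L₁(1 + α₁ΔT) = L₂(1 + α₂ΔT) ⇒ ΔT = (L₂ − L₁)/(α₁L₁ − α₂L₂)
L₂ − L₁ = 1.9487 − 1.9384 = 1.03×10⁻² m
α₁L₁ − α₂L₂ = 31×10⁻⁶×1.9384 − 14×10⁻⁶×1.9487 = 3.28086×10⁻⁵ m/K
ΔT = 1.03×10⁻² / 3.28086×10⁻⁵ = 313.942 K
T = 10.6 + 313.942 = 324.542 °C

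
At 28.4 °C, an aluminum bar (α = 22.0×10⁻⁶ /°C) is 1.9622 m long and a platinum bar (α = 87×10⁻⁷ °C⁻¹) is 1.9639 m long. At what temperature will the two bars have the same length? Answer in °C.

T = 93.58 °C

Equal length when α₁L₁ΔT − α₂L₂ΔT = L₂ − L₁ = 1.70×10⁻³ m
α₁L₁ = 4.31684×10⁻⁵, α₂L₂ = 1.708593×10⁻⁵ → Δ(αL) = 2.608247×10⁻⁵ m/K
ΔT = 1.70×10⁻³ / 2.608247×10⁻⁵ = 65.1779 K, so T = 28.4 + 65.1779 = 93.5779 °C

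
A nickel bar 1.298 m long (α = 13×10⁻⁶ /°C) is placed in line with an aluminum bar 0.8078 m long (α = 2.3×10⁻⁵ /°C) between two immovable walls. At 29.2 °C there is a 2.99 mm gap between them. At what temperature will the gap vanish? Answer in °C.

Gap closes when ΔL₁ + ΔL₂ = 2.99 mm = 2.99×10⁻³ m
(α₁L₁ + α₂L₂)ΔT = g
α₁L₁ + α₂L₂ = 13×10⁻⁶×1.298 + 2.3×10⁻⁵×0.8078 = 3.54534×10⁻⁵ m/K
ΔT = 2.99×10⁻³ / 3.54534×10⁻⁵ = 84.34 K
T = 29.2 + 84.34 = 113.54 °C

T = 114 °C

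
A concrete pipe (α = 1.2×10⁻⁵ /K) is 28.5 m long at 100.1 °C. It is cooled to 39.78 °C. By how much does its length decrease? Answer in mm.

ΔL = 20.6 mm

|ΔT| = |39.78 − 100.1| = 60.32 K
ΔL = αL₀ΔT = (1.2×10⁻⁵)(28.5)(60.32) = 2.06×10⁻² m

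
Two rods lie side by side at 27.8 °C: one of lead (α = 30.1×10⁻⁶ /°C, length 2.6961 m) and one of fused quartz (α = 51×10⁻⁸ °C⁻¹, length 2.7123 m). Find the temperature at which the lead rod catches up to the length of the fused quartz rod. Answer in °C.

Equal length when α₁L₁ΔT − α₂L₂ΔT = L₂ − L₁ = 1.62×10⁻² m
α₁L₁ = 8.115261×10⁻⁵, α₂L₂ = 1.383273×10⁻⁶ → Δ(αL) = 7.9769337×10⁻⁵ m/K
ΔT = 1.62×10⁻² / 7.9769337×10⁻⁵ = 203.086 K, so T = 27.8 + 203.086 = 230.886 °C

T = 230.9 °C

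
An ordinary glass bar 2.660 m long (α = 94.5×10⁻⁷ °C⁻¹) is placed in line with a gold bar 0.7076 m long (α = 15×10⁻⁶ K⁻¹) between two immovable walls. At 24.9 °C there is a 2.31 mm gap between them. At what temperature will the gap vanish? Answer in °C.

Gap closes when ΔL₁ + ΔL₂ = 2.31 mm = 2.31×10⁻³ m
(α₁L₁ + α₂L₂)ΔT = g
α₁L₁ + α₂L₂ = 94.5×10⁻⁷×2.660 + 15×10⁻⁶×0.7076 = 3.5751×10⁻⁵ m/K
ΔT = 2.31×10⁻³ / 3.5751×10⁻⁵ = 64.614 K
T = 24.9 + 64.614 = 89.514 °C

T = 89.5 °C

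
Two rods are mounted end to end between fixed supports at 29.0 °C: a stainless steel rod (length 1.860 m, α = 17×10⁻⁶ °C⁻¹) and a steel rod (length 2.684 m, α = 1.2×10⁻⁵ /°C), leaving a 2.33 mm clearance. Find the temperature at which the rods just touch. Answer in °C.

Gap closes when ΔL₁ + ΔL₂ = 2.33 mm = 2.33×10⁻³ m
(α₁L₁ + α₂L₂)ΔT = g
α₁L₁ + α₂L₂ = 17×10⁻⁶×1.860 + 1.2×10⁻⁵×2.684 = 6.3828×10⁻⁵ m/K
ΔT = 2.33×10⁻³ / 6.3828×10⁻⁵ = 36.504 K
T = 29.0 + 36.504 = 65.504 °C

T = 65.5 °C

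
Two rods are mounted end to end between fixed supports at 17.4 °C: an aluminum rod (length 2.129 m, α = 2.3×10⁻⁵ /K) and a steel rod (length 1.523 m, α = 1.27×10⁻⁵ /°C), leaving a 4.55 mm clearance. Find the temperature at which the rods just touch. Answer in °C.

T = 84.0 °C

Gap closes when ΔL₁ + ΔL₂ = 4.55 mm = 4.55×10⁻³ m
(α₁L₁ + α₂L₂)ΔT = g
α₁L₁ + α₂L₂ = 2.3×10⁻⁵×2.129 + 1.27×10⁻⁵×1.523 = 6.83091×10⁻⁵ m/K
ΔT = 4.55×10⁻³ / 6.83091×10⁻⁵ = 66.609 K
T = 17.4 + 66.609 = 84.009 °C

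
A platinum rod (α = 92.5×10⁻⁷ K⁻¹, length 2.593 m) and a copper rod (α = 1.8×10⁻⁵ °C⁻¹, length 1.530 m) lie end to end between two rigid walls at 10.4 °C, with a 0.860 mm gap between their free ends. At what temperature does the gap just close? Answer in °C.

T = 27.1 °C

Gap closes when ΔL₁ + ΔL₂ = 0.860 mm = 8.60×10⁻⁴ m
(α₁L₁ + α₂L₂)ΔT = g
α₁L₁ + α₂L₂ = 92.5×10⁻⁷×2.593 + 1.8×10⁻⁵×1.530 = 5.152525×10⁻⁵ m/K
ΔT = 8.60×10⁻⁴ / 5.152525×10⁻⁵ = 16.691 K
T = 10.4 + 16.691 = 27.091 °C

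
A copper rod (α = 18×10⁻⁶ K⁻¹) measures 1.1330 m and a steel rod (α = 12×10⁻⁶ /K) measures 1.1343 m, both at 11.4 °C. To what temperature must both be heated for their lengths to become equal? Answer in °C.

L₁(1 + α₁ΔT) = L₂(1 + α₂ΔT) ⇒ ΔT = (L₂ − L₁)/(α₁L₁ − α₂L₂)
L₂ − L₁ = 1.1343 − 1.1330 = 1.30×10⁻³ m
α₁L₁ − α₂L₂ = 18×10⁻⁶×1.1330 − 12×10⁻⁶×1.1343 = 6.7824×10⁻⁶ m/K
ΔT = 1.30×10⁻³ / 6.7824×10⁻⁶ = 191.673 K
T = 11.4 + 191.673 = 203.073 °C

T = 203.1 °C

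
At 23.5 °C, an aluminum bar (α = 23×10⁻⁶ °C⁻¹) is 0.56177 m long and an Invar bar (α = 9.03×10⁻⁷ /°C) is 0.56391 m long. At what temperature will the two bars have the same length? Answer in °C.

L₁(1 + α₁ΔT) = L₂(1 + α₂ΔT) ⇒ ΔT = (L₂ − L₁)/(α₁L₁ − α₂L₂)
L₂ − L₁ = 0.56391 − 0.56177 = 2.14×10⁻³ m
α₁L₁ − α₂L₂ = 23×10⁻⁶×0.56177 − 9.03×10⁻⁷×0.56391 = 1.241149927×10⁻⁵ m/K
ΔT = 2.14×10⁻³ / 1.241149927×10⁻⁵ = 172.421 K
T = 23.5 + 172.421 = 195.921 °C

T = 195.9 °C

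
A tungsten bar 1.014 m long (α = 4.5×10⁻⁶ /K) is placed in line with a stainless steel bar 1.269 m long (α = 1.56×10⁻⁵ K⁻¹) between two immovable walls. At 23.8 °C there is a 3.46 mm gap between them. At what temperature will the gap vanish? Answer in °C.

T = 166 °C

α₁L₁ = 4.563×10⁻⁶ m/K, α₂L₂ = 1.97964×10⁻⁵ m/K → total 2.43594×10⁻⁵ m/K
ΔT = g/(α₁L₁+α₂L₂) = 3.46×10⁻³ / 2.43594×10⁻⁵ = 142.04 K
T = 23.8 + 142.04 = 165.84 °C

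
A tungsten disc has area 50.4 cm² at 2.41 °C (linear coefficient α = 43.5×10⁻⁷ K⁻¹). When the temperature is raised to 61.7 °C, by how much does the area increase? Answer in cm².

Area coefficient ≈ 2α; |ΔT| = 59.29 K
ΔA = 2αA₀ΔT = 2(43.5×10⁻⁷)(50.4)(59.29) = 0.0260 cm²

ΔA = 0.0260 cm²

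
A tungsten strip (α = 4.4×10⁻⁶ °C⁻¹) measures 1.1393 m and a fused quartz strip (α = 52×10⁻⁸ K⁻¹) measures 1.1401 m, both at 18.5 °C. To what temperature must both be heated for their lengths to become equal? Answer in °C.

T = 199.5 °C

L₁(1 + α₁ΔT) = L₂(1 + α₂ΔT) ⇒ ΔT = (L₂ − L₁)/(α₁L₁ − α₂L₂)
L₂ − L₁ = 1.1401 − 1.1393 = 8.00×10⁻⁴ m
α₁L₁ − α₂L₂ = 4.4×10⁻⁶×1.1393 − 52×10⁻⁸×1.1401 = 4.420068×10⁻⁶ m/K
ΔT = 8.00×10⁻⁴ / 4.420068×10⁻⁶ = 180.993 K
T = 18.5 + 180.993 = 199.493 °C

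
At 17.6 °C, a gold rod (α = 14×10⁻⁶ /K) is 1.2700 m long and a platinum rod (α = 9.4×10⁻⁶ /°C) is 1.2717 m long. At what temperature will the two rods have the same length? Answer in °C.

T = 309.4 °C

L₁(1 + α₁ΔT) = L₂(1 + α₂ΔT) ⇒ ΔT = (L₂ − L₁)/(α₁L₁ − α₂L₂)
L₂ − L₁ = 1.2717 − 1.2700 = 1.70×10⁻³ m
α₁L₁ − α₂L₂ = 14×10⁻⁶×1.2700 − 9.4×10⁻⁶×1.2717 = 5.82602×10⁻⁶ m/K
ΔT = 1.70×10⁻³ / 5.82602×10⁻⁶ = 291.794 K
T = 17.6 + 291.794 = 309.394 °C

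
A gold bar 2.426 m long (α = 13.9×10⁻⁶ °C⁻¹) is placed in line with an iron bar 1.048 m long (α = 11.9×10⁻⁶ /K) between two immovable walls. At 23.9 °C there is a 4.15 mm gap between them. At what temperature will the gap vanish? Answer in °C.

Gap closes when ΔL₁ + ΔL₂ = 4.15 mm = 4.15×10⁻³ m
(α₁L₁ + α₂L₂)ΔT = g
α₁L₁ + α₂L₂ = 13.9×10⁻⁶×2.426 + 11.9×10⁻⁶×1.048 = 4.61926×10⁻⁵ m/K
ΔT = 4.15×10⁻³ / 4.61926×10⁻⁵ = 89.84 K
T = 23.9 + 89.84 = 113.74 °C

T = 114 °C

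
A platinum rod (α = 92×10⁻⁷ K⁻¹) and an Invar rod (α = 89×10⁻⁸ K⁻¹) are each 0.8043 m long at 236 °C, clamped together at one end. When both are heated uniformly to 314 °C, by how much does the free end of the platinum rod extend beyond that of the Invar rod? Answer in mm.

ΔT = 78 K
platinum: ΔL = 92×10⁻⁷ × 0.8043 m × 78 = 5.7717×10⁻⁴ m = 0.57717 mm
Invar: ΔL = 89×10⁻⁸ × 0.8043 m × 78 = 5.5835×10⁻⁵ m = 0.055835 mm
difference = 0.57717 − 0.055835 = 0.521335 mm

0.521 mm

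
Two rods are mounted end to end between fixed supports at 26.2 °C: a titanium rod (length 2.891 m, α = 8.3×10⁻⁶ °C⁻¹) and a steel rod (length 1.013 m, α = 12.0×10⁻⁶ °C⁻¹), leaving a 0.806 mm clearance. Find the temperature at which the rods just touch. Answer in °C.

T = 48.5 °C

Gap closes when ΔL₁ + ΔL₂ = 0.806 mm = 8.06×10⁻⁴ m
(α₁L₁ + α₂L₂)ΔT = g
α₁L₁ + α₂L₂ = 8.3×10⁻⁶×2.891 + 12.0×10⁻⁶×1.013 = 3.61513×10⁻⁵ m/K
ΔT = 8.06×10⁻⁴ / 3.61513×10⁻⁵ = 22.295 K
T = 26.2 + 22.295 = 48.495 °C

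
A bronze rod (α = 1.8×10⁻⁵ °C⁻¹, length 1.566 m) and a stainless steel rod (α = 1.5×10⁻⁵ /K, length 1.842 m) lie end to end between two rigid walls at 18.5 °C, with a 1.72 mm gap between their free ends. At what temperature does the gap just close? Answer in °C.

T = 49.3 °C

α₁L₁ = 2.8188×10⁻⁵ m/K, α₂L₂ = 2.763×10⁻⁵ m/K → total 5.5818×10⁻⁵ m/K
ΔT = g/(α₁L₁+α₂L₂) = 1.72×10⁻³ / 5.5818×10⁻⁵ = 30.814 K
T = 18.5 + 30.814 = 49.314 °C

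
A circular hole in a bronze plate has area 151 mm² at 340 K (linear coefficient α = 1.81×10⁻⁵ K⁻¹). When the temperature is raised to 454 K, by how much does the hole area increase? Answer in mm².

Area coefficient ≈ 2α; |ΔT| = 114 K
ΔA = 2αA₀ΔT = 2(1.81×10⁻⁵)(151)(114) = 0.623 mm²

ΔA = 0.623 mm²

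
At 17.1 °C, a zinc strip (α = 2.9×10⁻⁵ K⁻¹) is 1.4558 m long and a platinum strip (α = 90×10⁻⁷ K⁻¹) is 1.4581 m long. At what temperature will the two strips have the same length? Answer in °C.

Equal length when α₁L₁ΔT − α₂L₂ΔT = L₂ − L₁ = 2.30×10⁻³ m
α₁L₁ = 4.22182×10⁻⁵, α₂L₂ = 1.31229×10⁻⁵ → Δ(αL) = 2.90953×10⁻⁵ m/K
ΔT = 2.30×10⁻³ / 2.90953×10⁻⁵ = 79.0506 K, so T = 17.1 + 79.0506 = 96.1506 °C

T = 96.15 °C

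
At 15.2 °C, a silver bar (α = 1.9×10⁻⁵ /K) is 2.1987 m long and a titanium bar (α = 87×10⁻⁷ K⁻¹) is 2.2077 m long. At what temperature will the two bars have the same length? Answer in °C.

Equal length when α₁L₁ΔT − α₂L₂ΔT = L₂ − L₁ = 9.00×10⁻³ m
α₁L₁ = 4.17753×10⁻⁵, α₂L₂ = 1.920699×10⁻⁵ → Δ(αL) = 2.256831×10⁻⁵ m/K
ΔT = 9.00×10⁻³ / 2.256831×10⁻⁵ = 398.789 K, so T = 15.2 + 398.789 = 413.989 °C

T = 414.0 °C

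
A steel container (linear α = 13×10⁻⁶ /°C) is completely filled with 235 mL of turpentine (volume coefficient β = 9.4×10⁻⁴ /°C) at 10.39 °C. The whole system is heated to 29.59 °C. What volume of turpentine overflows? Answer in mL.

4.07 mL

The container also expands: β_container ≈ 3α = 3.9×10⁻⁵ /K
Net overflow = V₀(β_liq − 3α_cont)ΔT
β − 3α = 9.40×10⁻⁴ − 3.9×10⁻⁵ = 9.01×10⁻⁴ /K; ΔT = 19.20 K
ΔV = 235 × 9.01×10⁻⁴ × 19.20 = 4.07 mL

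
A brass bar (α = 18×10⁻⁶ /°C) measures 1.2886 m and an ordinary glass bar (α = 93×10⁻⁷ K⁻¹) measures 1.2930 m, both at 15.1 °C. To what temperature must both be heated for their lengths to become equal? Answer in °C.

Equal length when α₁L₁ΔT − α₂L₂ΔT = L₂ − L₁ = 4.40×10⁻³ m
α₁L₁ = 2.31948×10⁻⁵, α₂L₂ = 1.20249×10⁻⁵ → Δ(αL) = 1.11699×10⁻⁵ m/K
ΔT = 4.40×10⁻³ / 1.11699×10⁻⁵ = 393.916 K, so T = 15.1 + 393.916 = 409.016 °C

T = 409.0 °C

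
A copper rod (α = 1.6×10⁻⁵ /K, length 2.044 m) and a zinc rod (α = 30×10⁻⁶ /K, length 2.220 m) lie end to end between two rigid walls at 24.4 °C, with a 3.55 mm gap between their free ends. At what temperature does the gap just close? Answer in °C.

α₁L₁ = 3.2704×10⁻⁵ m/K, α₂L₂ = 6.660×10⁻⁵ m/K → total 9.9304×10⁻⁵ m/K
ΔT = g/(α₁L₁+α₂L₂) = 3.55×10⁻³ / 9.9304×10⁻⁵ = 35.749 K
T = 24.4 + 35.749 = 60.149 °C

T = 60.1 °C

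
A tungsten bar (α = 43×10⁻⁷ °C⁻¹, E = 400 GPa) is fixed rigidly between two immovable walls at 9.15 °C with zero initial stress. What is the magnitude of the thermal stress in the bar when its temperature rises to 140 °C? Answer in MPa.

Fully constrained: the free strain ε = αΔT is blocked, so σ = Eε = EαΔT.
|ΔT| = 130.85 K
σ = 400×10⁹ × 43×10⁻⁷ × 130.85 = 2.25×10⁸ Pa

σ = 225 MPa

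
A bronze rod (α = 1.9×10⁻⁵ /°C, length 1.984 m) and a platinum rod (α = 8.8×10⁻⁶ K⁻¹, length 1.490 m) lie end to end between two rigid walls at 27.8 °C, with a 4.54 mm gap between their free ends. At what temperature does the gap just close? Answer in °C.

Gap closes when ΔL₁ + ΔL₂ = 4.54 mm = 4.54×10⁻³ m
(α₁L₁ + α₂L₂)ΔT = g
α₁L₁ + α₂L₂ = 1.9×10⁻⁵×1.984 + 8.8×10⁻⁶×1.490 = 5.0808×10⁻⁵ m/K
ΔT = 4.54×10⁻³ / 5.0808×10⁻⁵ = 89.36 K
T = 27.8 + 89.36 = 117.16 °C

T = 117 °C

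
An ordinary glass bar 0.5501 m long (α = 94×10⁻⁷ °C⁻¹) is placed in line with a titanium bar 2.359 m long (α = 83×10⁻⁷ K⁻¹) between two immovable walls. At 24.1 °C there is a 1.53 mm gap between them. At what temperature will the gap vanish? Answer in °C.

T = 85.9 °C

α₁L₁ = 5.17094×10⁻⁶ m/K, α₂L₂ = 1.95797×10⁻⁵ m/K → total 2.475064×10⁻⁵ m/K
ΔT = g/(α₁L₁+α₂L₂) = 1.53×10⁻³ / 2.475064×10⁻⁵ = 61.817 K
T = 24.1 + 61.817 = 85.917 °C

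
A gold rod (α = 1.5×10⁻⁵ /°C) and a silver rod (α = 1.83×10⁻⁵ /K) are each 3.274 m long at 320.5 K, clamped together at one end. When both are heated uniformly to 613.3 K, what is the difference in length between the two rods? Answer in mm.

3.16 mm

ΔT = 292.8 K
gold: ΔL = 1.5×10⁻⁵ × 3.274 m × 292.8 = 1.4379×10⁻² m = 14.379 mm
silver: ΔL = 1.83×10⁻⁵ × 3.274 m × 292.8 = 1.7543×10⁻² m = 17.543 mm
difference = 17.543 − 14.379 = 3.164 mm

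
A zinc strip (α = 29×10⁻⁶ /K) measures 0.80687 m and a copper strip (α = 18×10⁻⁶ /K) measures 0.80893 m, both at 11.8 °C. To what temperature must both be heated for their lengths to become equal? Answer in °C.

Equal length when α₁L₁ΔT − α₂L₂ΔT = L₂ − L₁ = 2.06×10⁻³ m
α₁L₁ = 2.339923×10⁻⁵, α₂L₂ = 1.456074×10⁻⁵ → Δ(αL) = 8.83849×10⁻⁶ m/K
ΔT = 2.06×10⁻³ / 8.83849×10⁻⁶ = 233.071 K, so T = 11.8 + 233.071 = 244.871 °C

T = 244.9 °C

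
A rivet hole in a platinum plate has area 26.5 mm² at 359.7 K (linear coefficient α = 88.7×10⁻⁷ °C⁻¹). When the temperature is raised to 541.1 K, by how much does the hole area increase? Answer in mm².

Area coefficient ≈ 2α; |ΔT| = 181.4 K
ΔA = 2αA₀ΔT = 2(88.7×10⁻⁷)(26.5)(181.4) = 0.0853 mm²

ΔA = 0.0853 mm²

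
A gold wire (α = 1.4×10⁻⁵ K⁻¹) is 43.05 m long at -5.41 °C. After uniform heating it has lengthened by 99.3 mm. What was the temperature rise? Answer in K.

ΔT = 165 K

ΔL = αL₀ΔT ⇒ ΔT = ΔL / (αL₀)
ΔT = 99.3×10⁻³ m / (1.4×10⁻⁵ × 43.05 m) = 164.76 K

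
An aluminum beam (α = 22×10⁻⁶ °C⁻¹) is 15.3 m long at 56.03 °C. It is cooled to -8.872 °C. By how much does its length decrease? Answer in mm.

|ΔT| = |-8.872 − 56.03| = 64.902 K
ΔL = αL₀ΔT = (22×10⁻⁶)(15.3)(64.902) = 2.18×10⁻² m

ΔL = 21.8 mm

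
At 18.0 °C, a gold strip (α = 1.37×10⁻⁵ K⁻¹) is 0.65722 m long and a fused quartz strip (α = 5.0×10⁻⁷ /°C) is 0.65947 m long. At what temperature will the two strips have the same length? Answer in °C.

T = 277.4 °C

L₁(1 + α₁ΔT) = L₂(1 + α₂ΔT) ⇒ ΔT = (L₂ − L₁)/(α₁L₁ − α₂L₂)
L₂ − L₁ = 0.65947 − 0.65722 = 2.25×10⁻³ m
α₁L₁ − α₂L₂ = 1.37×10⁻⁵×0.65722 − 5.0×10⁻⁷×0.65947 = 8.674179×10⁻⁶ m/K
ΔT = 2.25×10⁻³ / 8.674179×10⁻⁶ = 259.391 K
T = 18.0 + 259.391 = 277.391 °C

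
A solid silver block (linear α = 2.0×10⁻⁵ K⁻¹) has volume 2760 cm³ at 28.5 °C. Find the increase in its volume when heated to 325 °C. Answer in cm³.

ΔV = 49.1 cm³

Isotropic solid: β ≈ 3α = 6.0×10⁻⁵ /K; ΔT = 296.5 K
ΔV = 3αV₀ΔT = 3(2.0×10⁻⁵)(2760)(296.5) = 49.1 cm³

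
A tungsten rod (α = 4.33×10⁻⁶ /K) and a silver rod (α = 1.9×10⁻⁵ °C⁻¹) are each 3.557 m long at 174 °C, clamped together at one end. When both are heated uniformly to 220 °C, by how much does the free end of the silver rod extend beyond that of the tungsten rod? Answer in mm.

2.40 mm

ΔT = 46 K
tungsten: ΔL = 4.33×10⁻⁶ × 3.557 m × 46 = 7.0848×10⁻⁴ m = 0.70848 mm
silver: ΔL = 1.9×10⁻⁵ × 3.557 m × 46 = 3.1088×10⁻³ m = 3.1088 mm
difference = 3.1088 − 0.70848 = 2.40032 mm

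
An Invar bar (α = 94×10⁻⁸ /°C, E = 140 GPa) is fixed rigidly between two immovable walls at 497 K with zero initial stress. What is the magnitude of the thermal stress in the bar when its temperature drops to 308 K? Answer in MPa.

σ = 24.9 MPa

Fully constrained: the free strain ε = αΔT is blocked, so σ = Eε = EαΔT.
|ΔT| = 189 K
σ = 140×10⁹ × 94×10⁻⁸ × 189 = 2.49×10⁷ Pa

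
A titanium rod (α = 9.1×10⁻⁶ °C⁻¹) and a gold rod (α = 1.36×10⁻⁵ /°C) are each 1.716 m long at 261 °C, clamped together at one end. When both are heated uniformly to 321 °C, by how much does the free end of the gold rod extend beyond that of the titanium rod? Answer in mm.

0.463 mm

ΔT = 60 K
titanium: ΔL = 9.1×10⁻⁶ × 1.716 m × 60 = 9.3694×10⁻⁴ m = 0.93694 mm
gold: ΔL = 1.36×10⁻⁵ × 1.716 m × 60 = 1.4003×10⁻³ m = 1.4003 mm
difference = 1.4003 − 0.93694 = 0.46336 mm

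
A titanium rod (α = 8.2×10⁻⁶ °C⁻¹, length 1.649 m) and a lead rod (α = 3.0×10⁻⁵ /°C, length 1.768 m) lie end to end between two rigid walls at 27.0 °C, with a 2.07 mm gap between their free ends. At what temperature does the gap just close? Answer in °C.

α₁L₁ = 1.35218×10⁻⁵ m/K, α₂L₂ = 5.304×10⁻⁵ m/K → total 6.65618×10⁻⁵ m/K
ΔT = g/(α₁L₁+α₂L₂) = 2.07×10⁻³ / 6.65618×10⁻⁵ = 31.099 K
T = 27.0 + 31.099 = 58.099 °C

T = 58.1 °C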